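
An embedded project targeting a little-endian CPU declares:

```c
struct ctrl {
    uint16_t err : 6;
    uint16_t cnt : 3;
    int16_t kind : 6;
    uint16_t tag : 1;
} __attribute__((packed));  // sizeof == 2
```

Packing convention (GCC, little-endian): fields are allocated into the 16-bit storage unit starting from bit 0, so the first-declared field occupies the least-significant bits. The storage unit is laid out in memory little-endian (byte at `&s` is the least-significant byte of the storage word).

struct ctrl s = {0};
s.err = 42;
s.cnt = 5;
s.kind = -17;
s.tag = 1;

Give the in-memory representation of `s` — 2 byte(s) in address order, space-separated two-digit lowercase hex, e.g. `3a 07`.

6a df

err:6 = 42 → 0x2a << 0 → word 0x002a
cnt:3 = 5 → 0x5 << 6 → word 0x016a
kind:6 = -17 → 0x2f << 9 → word 0x5f6a
tag:1 = 1 → 0x1 << 15 → word 0xdf6a
word = 0xdf6a → little-endian bytes:
  [0]=0x6a  [1]=0xdf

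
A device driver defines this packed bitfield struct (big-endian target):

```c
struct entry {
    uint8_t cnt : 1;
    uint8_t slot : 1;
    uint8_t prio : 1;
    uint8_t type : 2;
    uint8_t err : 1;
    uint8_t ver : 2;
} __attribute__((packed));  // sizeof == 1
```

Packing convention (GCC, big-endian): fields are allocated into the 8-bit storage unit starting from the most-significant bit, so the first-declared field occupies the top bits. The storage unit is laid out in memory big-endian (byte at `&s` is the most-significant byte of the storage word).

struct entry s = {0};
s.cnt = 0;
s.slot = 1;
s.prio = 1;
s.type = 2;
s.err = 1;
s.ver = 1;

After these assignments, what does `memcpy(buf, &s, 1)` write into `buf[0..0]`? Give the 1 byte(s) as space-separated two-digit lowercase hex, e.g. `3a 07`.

cnt:1 = 0 → 0x0 << 7 → word 0x00
slot:1 = 1 → 0x1 << 6 → word 0x40
prio:1 = 1 → 0x1 << 5 → word 0x60
type:2 = 2 → 0x2 << 3 → word 0x70
err:1 = 1 → 0x1 << 2 → word 0x74
ver:2 = 1 → 0x1 << 0 → word 0x75
word = 0x75 → big-endian bytes:
  [0]=0x75

75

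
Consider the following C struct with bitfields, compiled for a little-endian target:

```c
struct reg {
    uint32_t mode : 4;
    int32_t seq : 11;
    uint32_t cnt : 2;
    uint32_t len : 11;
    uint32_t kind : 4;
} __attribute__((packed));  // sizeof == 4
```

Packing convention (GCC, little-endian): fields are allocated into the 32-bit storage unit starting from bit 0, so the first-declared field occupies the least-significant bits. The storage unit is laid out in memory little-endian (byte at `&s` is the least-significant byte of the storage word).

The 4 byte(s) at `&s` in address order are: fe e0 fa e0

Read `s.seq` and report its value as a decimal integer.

[0]=0xfe [1]=0xe0 [2]=0xfa [3]=0xe0 (little-endian) → word 0xe0fae0fe
mode:4 @ bit 0 → (0xe0fae0fe>>0)&0xf = 0xe
seq:11 @ bit 4 → (0xe0fae0fe>>4)&0x7ff = 0x60f  ←
cnt:2 @ bit 15 → (0xe0fae0fe>>15)&0x3 = 0x1
len:11 @ bit 17 → (0xe0fae0fe>>17)&0x7ff = 0x7d
kind:4 @ bit 28 → (0xe0fae0fe>>28)&0xf = 0xe
seq signed 11b, MSB=1: 1551 - 2048 = -497

-497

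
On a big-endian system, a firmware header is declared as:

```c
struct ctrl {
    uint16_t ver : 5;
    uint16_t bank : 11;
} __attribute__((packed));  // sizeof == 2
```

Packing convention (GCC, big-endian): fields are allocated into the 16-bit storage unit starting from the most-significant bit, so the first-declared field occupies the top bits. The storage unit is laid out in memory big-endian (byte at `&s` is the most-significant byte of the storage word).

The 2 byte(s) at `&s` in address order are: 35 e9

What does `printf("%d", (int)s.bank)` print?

[0]=0x35 [1]=0xe9 (big-endian) → word 0x35e9
ver:5 @ bit 11 → (0x35e9>>11)&0x1f = 0x6
bank:11 @ bit 0 → (0x35e9>>0)&0x7ff = 0x5e9  ←

1513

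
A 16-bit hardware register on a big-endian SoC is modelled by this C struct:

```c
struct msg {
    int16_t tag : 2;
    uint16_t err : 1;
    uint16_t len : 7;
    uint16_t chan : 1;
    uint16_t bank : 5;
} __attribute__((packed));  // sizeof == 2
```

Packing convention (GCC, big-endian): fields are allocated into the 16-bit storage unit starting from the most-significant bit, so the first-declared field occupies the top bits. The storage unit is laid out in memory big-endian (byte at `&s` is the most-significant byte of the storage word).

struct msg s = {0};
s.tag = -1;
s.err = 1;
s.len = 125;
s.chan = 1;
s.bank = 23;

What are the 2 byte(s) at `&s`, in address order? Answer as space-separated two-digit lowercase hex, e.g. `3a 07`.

ff 77

[14+:2] tag=-1 & 0x3 = 0x3; word=0xc000
[13+:1] err=1 & 0x1 = 0x1; word=0xe000
[6+:7] len=125 & 0x7f = 0x7d; word=0xff40
[5+:1] chan=1 & 0x1 = 0x1; word=0xff60
[0+:5] bank=23 & 0x1f = 0x17; word=0xff77
word = 0xff77 → big-endian bytes:
  [0]=0xff  [1]=0x77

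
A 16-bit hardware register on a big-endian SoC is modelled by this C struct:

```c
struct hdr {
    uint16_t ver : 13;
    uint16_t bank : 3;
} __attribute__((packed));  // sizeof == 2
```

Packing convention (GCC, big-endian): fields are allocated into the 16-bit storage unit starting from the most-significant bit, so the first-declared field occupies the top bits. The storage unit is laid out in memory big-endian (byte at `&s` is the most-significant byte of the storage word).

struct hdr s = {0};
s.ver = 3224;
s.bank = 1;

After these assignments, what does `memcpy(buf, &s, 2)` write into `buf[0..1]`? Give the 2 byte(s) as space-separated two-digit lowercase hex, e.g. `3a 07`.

ver:13 = 3224 → 0xc98 << 3 → word 0x64c0
bank:3 = 1 → 0x1 << 0 → word 0x64c1
word = 0x64c1 → big-endian bytes:
  [0]=0x64  [1]=0xc1

64 c1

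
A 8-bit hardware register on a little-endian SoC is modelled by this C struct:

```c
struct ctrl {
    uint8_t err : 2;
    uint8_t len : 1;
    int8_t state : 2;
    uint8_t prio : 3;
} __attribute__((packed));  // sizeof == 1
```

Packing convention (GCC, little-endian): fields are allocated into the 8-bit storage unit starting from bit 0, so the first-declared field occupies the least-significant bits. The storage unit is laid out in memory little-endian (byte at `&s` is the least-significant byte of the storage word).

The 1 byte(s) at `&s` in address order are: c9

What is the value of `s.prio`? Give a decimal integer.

[0]=0xc9 (little-endian) → word 0xc9
err [0+:2] = (word>>0) & 0x3 = 1
len [2+:1] = (word>>2) & 0x1 = 0
state [3+:2] = (word>>3) & 0x3 = 1
prio [5+:3] = (word>>5) & 0x7 = 6  ←

6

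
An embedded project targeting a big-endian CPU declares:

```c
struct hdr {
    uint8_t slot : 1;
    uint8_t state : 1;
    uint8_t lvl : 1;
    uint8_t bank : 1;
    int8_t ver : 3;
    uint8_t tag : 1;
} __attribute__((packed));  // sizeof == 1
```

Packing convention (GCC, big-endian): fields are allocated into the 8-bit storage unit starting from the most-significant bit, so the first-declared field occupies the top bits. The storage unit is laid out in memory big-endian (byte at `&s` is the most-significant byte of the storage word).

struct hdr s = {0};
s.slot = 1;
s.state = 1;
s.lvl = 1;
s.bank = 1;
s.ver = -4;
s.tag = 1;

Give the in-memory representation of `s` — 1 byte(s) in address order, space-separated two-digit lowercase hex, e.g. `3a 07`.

slot:1 = 1 → 0x1 << 7 → word 0x80
state:1 = 1 → 0x1 << 6 → word 0xc0
lvl:1 = 1 → 0x1 << 5 → word 0xe0
bank:1 = 1 → 0x1 << 4 → word 0xf0
ver:3 = -4 → 0x4 << 1 → word 0xf8
tag:1 = 1 → 0x1 << 0 → word 0xf9
word = 0xf9 → big-endian bytes:
  [0]=0xf9

f9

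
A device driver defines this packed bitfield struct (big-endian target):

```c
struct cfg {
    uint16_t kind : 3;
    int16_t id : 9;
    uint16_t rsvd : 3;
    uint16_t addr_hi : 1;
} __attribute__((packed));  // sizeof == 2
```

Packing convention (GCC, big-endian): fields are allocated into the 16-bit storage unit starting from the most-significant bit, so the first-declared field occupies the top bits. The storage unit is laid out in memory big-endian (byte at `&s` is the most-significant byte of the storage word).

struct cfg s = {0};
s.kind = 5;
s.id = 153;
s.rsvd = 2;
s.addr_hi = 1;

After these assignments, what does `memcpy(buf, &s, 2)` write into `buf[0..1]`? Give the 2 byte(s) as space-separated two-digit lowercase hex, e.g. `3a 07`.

a9 95

[13+:3] kind=5 & 0x7 = 0x5; word=0xa000
[4+:9] id=153 & 0x1ff = 0x99; word=0xa990
[1+:3] rsvd=2 & 0x7 = 0x2; word=0xa994
[0+:1] addr_hi=1 & 0x1 = 0x1; word=0xa995
word = 0xa995 → big-endian bytes:
  [0]=0xa9  [1]=0x95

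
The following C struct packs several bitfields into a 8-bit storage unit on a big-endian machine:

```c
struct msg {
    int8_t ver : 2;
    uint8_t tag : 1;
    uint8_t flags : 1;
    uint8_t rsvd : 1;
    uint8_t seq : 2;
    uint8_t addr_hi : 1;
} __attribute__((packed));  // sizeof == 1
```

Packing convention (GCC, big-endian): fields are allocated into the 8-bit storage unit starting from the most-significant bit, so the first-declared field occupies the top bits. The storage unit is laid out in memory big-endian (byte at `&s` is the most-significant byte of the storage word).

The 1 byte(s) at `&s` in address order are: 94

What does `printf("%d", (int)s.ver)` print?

-2

[0]=0x94 (big-endian) → word 0x94
ver [6+:2] = (word>>6) & 0x3 = 2  ←
tag [5+:1] = (word>>5) & 0x1 = 0
flags [4+:1] = (word>>4) & 0x1 = 1
rsvd [3+:1] = (word>>3) & 0x1 = 0
seq [1+:2] = (word>>1) & 0x3 = 2
addr_hi [0+:1] = (word>>0) & 0x1 = 0
ver signed 2b, MSB=1: 2 - 4 = -2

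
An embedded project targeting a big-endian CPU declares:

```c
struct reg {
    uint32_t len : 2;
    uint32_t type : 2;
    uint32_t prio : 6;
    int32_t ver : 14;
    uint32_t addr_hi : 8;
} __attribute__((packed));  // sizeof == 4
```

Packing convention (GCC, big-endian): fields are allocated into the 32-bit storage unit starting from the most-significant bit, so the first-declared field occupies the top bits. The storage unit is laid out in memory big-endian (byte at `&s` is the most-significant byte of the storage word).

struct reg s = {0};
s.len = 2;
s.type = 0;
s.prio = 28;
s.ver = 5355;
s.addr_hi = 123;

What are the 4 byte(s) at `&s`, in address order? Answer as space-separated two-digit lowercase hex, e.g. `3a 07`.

87 14 eb 7b

[30+:2] len=2 & 0x3 = 0x2; word=0x80000000
[28+:2] type=0 & 0x3 = 0x0; word=0x80000000
[22+:6] prio=28 & 0x3f = 0x1c; word=0x87000000
[8+:14] ver=5355 & 0x3fff = 0x14eb; word=0x8714eb00
[0+:8] addr_hi=123 & 0xff = 0x7b; word=0x8714eb7b
word = 0x8714eb7b → big-endian bytes:
  [0]=0x87  [1]=0x14  [2]=0xeb  [3]=0x7b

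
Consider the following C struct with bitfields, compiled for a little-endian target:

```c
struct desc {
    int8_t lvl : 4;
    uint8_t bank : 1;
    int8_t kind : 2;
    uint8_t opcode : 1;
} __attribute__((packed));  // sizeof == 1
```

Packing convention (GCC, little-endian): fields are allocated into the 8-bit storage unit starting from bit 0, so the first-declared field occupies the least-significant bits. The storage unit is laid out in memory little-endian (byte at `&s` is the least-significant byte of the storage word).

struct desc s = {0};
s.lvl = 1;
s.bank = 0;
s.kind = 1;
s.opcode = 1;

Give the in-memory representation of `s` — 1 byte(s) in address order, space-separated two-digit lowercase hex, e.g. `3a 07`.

lvl (4b) val=1 bits=0x1 at bit 0: 0x01
bank (1b) val=0 bits=0x0 at bit 4: 0x01
kind (2b) val=1 bits=0x1 at bit 5: 0x21
opcode (1b) val=1 bits=0x1 at bit 7: 0xa1
word = 0xa1 → little-endian bytes:
  [0]=0xa1

a1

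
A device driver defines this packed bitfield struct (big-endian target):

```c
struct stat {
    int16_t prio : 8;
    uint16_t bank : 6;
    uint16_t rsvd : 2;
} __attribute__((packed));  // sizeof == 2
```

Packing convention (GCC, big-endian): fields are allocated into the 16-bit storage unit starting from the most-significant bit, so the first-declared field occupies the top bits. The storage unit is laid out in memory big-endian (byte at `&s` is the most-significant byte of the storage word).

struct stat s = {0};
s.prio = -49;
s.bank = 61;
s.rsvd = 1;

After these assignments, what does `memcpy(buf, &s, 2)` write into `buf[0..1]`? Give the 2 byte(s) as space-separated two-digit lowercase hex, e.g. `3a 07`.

[8+:8] prio=-49 & 0xff = 0xcf; word=0xcf00
[2+:6] bank=61 & 0x3f = 0x3d; word=0xcff4
[0+:2] rsvd=1 & 0x3 = 0x1; word=0xcff5
word = 0xcff5 → big-endian bytes:
  [0]=0xcf  [1]=0xf5

cf f5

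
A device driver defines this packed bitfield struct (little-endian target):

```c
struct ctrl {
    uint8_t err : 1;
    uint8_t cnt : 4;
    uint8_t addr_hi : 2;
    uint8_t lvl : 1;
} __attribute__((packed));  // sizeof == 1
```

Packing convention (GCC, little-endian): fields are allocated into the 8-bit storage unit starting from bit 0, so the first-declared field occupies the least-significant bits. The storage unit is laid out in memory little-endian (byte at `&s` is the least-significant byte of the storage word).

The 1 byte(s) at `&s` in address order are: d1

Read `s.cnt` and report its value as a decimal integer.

[0]=0xd1 (little-endian) → word 0xd1
err:1 @ bit 0 → (0xd1>>0)&0x1 = 0x1
cnt:4 @ bit 1 → (0xd1>>1)&0xf = 0x8  ←
addr_hi:2 @ bit 5 → (0xd1>>5)&0x3 = 0x2
lvl:1 @ bit 7 → (0xd1>>7)&0x1 = 0x1

8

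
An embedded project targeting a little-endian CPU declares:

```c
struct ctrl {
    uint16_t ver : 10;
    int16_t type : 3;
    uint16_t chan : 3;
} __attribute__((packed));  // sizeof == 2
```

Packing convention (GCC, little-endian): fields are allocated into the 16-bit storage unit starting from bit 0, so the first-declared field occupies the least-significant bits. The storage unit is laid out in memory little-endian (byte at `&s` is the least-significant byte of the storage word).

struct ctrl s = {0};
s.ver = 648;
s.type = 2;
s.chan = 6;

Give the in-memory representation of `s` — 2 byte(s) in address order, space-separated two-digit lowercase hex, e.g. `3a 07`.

[0+:10] ver=648 & 0x3ff = 0x288; word=0x0288
[10+:3] type=2 & 0x7 = 0x2; word=0x0a88
[13+:3] chan=6 & 0x7 = 0x6; word=0xca88
word = 0xca88 → little-endian bytes:
  [0]=0x88  [1]=0xca

88 ca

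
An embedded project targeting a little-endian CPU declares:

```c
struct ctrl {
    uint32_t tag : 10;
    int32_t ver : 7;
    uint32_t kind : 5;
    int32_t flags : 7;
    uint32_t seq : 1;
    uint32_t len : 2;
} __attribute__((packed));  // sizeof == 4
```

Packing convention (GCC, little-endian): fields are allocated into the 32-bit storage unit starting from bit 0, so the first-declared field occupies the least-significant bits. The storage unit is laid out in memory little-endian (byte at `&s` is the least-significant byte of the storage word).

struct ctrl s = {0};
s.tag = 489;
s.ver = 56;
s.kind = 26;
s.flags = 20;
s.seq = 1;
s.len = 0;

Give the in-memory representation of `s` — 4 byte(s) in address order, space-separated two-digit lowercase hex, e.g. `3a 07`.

tag:10 = 489 → 0x1e9 << 0 → word 0x000001e9
ver:7 = 56 → 0x38 << 10 → word 0x0000e1e9
kind:5 = 26 → 0x1a << 17 → word 0x0034e1e9
flags:7 = 20 → 0x14 << 22 → word 0x0534e1e9
seq:1 = 1 → 0x1 << 29 → word 0x2534e1e9
len:2 = 0 → 0x0 << 30 → word 0x2534e1e9
word = 0x2534e1e9 → little-endian bytes:
  [0]=0xe9  [1]=0xe1  [2]=0x34  [3]=0x25

e9 e1 34 25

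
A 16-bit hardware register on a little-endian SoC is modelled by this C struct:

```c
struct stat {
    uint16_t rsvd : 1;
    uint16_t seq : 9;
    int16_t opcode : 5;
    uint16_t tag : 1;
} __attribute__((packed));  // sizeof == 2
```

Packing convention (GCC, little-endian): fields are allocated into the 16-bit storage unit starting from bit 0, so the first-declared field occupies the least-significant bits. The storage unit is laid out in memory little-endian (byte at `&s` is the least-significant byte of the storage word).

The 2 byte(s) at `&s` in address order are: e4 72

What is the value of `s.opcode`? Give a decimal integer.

-4

[0]=0xe4 [1]=0x72 (little-endian) → word 0x72e4
rsvd [0+:1] = (word>>0) & 0x1 = 0
seq [1+:9] = (word>>1) & 0x1ff = 370
opcode [10+:5] = (word>>10) & 0x1f = 28  ←
tag [15+:1] = (word>>15) & 0x1 = 0
opcode signed 5b, MSB=1: 28 - 32 = -4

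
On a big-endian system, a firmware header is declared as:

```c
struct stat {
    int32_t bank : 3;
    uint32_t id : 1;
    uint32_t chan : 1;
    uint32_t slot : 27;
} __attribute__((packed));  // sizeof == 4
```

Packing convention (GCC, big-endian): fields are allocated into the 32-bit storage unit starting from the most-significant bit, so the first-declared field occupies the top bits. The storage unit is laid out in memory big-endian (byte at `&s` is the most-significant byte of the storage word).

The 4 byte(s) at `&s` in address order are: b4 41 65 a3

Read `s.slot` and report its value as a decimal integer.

[0]=0xb4 [1]=0x41 [2]=0x65 [3]=0xa3 (big-endian) → word 0xb44165a3
bank [29+:3] = (word>>29) & 0x7 = 5
id [28+:1] = (word>>28) & 0x1 = 1
chan [27+:1] = (word>>27) & 0x1 = 0
slot [0+:27] = (word>>0) & 0x7ffffff = 71394723  ←

71394723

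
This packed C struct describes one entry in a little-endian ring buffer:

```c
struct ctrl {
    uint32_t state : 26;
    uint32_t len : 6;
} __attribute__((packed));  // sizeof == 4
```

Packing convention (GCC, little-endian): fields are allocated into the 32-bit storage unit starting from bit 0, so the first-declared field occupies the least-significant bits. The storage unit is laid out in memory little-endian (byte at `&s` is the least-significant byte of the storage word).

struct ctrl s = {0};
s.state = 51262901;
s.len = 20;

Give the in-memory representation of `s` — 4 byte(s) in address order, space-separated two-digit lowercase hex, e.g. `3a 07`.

state (26b) val=51262901 bits=0x30e35b5 at bit 0: 0x030e35b5
len (6b) val=20 bits=0x14 at bit 26: 0x530e35b5
word = 0x530e35b5 → little-endian bytes:
  [0]=0xb5  [1]=0x35  [2]=0x0e  [3]=0x53

b5 35 0e 53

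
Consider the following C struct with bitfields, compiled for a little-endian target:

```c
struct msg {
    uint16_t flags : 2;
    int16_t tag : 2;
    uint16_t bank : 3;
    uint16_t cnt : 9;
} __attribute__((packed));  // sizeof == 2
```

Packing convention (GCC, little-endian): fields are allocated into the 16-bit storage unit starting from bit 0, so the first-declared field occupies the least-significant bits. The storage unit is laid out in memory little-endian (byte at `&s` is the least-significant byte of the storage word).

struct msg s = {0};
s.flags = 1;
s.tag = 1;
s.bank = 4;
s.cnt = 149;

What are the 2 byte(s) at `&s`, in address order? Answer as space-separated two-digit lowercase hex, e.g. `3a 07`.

flags (2b) val=1 bits=0x1 at bit 0: 0x0001
tag (2b) val=1 bits=0x1 at bit 2: 0x0005
bank (3b) val=4 bits=0x4 at bit 4: 0x0045
cnt (9b) val=149 bits=0x95 at bit 7: 0x4ac5
word = 0x4ac5 → little-endian bytes:
  [0]=0xc5  [1]=0x4a

c5 4a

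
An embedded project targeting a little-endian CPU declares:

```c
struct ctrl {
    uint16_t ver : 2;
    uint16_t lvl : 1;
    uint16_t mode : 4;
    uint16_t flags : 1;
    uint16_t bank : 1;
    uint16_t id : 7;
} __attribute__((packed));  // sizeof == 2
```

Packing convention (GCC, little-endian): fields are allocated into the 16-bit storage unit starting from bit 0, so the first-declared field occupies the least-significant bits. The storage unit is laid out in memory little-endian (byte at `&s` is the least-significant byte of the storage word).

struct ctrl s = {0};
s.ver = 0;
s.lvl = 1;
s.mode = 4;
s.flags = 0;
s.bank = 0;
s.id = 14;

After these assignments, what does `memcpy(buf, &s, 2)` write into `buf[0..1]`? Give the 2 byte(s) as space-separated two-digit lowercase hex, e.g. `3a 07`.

[0+:2] ver=0 & 0x3 = 0x0; word=0x0000
[2+:1] lvl=1 & 0x1 = 0x1; word=0x0004
[3+:4] mode=4 & 0xf = 0x4; word=0x0024
[7+:1] flags=0 & 0x1 = 0x0; word=0x0024
[8+:1] bank=0 & 0x1 = 0x0; word=0x0024
[9+:7] id=14 & 0x7f = 0xe; word=0x1c24
word = 0x1c24 → little-endian bytes:
  [0]=0x24  [1]=0x1c

24 1c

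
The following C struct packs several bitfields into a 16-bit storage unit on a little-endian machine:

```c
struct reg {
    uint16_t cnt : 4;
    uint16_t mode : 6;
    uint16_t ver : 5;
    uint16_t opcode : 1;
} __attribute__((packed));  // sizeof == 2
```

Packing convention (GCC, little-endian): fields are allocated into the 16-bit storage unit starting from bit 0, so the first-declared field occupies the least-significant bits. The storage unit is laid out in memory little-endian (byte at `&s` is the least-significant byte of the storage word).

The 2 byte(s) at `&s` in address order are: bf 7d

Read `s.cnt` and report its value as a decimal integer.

15

[0]=0xbf [1]=0x7d (little-endian) → word 0x7dbf
cnt:4 @ bit 0 → (0x7dbf>>0)&0xf = 0xf  ←
mode:6 @ bit 4 → (0x7dbf>>4)&0x3f = 0x1b
ver:5 @ bit 10 → (0x7dbf>>10)&0x1f = 0x1f
opcode:1 @ bit 15 → (0x7dbf>>15)&0x1 = 0x0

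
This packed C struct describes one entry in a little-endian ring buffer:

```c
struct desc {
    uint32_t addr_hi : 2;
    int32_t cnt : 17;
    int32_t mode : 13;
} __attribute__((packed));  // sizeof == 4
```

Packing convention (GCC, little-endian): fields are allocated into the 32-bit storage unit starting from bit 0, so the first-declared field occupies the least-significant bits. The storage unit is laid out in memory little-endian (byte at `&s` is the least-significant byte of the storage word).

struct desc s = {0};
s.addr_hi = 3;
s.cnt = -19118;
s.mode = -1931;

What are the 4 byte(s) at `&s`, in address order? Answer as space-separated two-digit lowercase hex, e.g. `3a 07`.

addr_hi:2 = 3 → 0x3 << 0 → word 0x00000003
cnt:17 = -19118 → 0x1b552 << 2 → word 0x0006d54b
mode:13 = -1931 → 0x1875 << 19 → word 0xc3aed54b
word = 0xc3aed54b → little-endian bytes:
  [0]=0x4b  [1]=0xd5  [2]=0xae  [3]=0xc3

4b d5 ae c3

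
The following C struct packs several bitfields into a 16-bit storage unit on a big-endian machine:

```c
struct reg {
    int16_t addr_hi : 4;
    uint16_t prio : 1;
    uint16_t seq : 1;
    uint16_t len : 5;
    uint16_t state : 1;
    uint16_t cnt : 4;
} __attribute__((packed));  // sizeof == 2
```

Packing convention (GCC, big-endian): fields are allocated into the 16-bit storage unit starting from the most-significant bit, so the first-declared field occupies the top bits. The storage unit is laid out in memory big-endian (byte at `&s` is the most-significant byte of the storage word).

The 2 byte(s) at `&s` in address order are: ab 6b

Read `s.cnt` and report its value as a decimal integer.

11

[0]=0xab [1]=0x6b (big-endian) → word 0xab6b
addr_hi [12+:4] = (word>>12) & 0xf = 10
prio [11+:1] = (word>>11) & 0x1 = 1
seq [10+:1] = (word>>10) & 0x1 = 0
len [5+:5] = (word>>5) & 0x1f = 27
state [4+:1] = (word>>4) & 0x1 = 0
cnt [0+:4] = (word>>0) & 0xf = 11  ←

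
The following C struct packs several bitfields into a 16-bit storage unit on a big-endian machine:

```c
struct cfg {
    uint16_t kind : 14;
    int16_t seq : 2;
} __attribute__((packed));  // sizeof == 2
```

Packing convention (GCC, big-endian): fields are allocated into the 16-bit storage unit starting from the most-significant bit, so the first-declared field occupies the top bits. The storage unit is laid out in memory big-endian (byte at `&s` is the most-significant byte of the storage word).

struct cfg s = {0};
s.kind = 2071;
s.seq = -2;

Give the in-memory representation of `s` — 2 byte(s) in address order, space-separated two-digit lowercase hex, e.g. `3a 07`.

20 5e

[2+:14] kind=2071 & 0x3fff = 0x817; word=0x205c
[0+:2] seq=-2 & 0x3 = 0x2; word=0x205e
word = 0x205e → big-endian bytes:
  [0]=0x20  [1]=0x5e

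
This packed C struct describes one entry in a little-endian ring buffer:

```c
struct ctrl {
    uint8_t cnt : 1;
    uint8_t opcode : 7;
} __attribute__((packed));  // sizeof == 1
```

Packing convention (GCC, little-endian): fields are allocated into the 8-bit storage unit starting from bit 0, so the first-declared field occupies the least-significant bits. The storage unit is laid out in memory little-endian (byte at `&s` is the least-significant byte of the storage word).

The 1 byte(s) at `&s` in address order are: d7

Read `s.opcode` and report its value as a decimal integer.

107

[0]=0xd7 (little-endian) → word 0xd7
cnt:1 @ bit 0 → (0xd7>>0)&0x1 = 0x1
opcode:7 @ bit 1 → (0xd7>>1)&0x7f = 0x6b  ←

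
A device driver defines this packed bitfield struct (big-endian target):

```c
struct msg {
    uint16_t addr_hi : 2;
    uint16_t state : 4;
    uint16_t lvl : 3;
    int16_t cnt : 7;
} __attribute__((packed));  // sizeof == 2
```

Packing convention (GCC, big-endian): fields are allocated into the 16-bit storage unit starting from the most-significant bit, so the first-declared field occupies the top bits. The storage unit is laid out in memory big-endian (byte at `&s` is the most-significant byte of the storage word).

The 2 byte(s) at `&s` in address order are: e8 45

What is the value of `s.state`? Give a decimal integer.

10

[0]=0xe8 [1]=0x45 (big-endian) → word 0xe845
addr_hi:2 @ bit 14 → (0xe845>>14)&0x3 = 0x3
state:4 @ bit 10 → (0xe845>>10)&0xf = 0xa  ←
lvl:3 @ bit 7 → (0xe845>>7)&0x7 = 0x0
cnt:7 @ bit 0 → (0xe845>>0)&0x7f = 0x45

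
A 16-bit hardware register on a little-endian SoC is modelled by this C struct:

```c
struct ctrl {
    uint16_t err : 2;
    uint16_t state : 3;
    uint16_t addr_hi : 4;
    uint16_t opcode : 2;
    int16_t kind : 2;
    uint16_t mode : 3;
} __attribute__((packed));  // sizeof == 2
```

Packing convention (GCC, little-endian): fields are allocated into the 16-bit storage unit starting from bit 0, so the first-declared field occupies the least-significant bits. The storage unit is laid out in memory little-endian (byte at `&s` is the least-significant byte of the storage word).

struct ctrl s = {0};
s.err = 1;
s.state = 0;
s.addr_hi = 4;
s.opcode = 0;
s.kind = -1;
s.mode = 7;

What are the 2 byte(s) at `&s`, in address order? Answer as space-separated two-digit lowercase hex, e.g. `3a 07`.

err (2b) val=1 bits=0x1 at bit 0: 0x0001
state (3b) val=0 bits=0x0 at bit 2: 0x0001
addr_hi (4b) val=4 bits=0x4 at bit 5: 0x0081
opcode (2b) val=0 bits=0x0 at bit 9: 0x0081
kind (2b) val=-1 bits=0x3 at bit 11: 0x1881
mode (3b) val=7 bits=0x7 at bit 13: 0xf881
word = 0xf881 → little-endian bytes:
  [0]=0x81  [1]=0xf8

81 f8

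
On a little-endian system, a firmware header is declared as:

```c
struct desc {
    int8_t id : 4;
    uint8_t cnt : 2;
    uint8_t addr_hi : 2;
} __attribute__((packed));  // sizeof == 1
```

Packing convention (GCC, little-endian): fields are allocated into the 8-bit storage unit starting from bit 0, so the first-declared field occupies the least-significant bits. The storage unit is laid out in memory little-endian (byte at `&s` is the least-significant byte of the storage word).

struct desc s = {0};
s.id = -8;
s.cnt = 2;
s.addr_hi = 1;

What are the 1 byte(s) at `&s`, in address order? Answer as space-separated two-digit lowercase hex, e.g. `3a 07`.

68

id (4b) val=-8 bits=0x8 at bit 0: 0x08
cnt (2b) val=2 bits=0x2 at bit 4: 0x28
addr_hi (2b) val=1 bits=0x1 at bit 6: 0x68
word = 0x68 → little-endian bytes:
  [0]=0x68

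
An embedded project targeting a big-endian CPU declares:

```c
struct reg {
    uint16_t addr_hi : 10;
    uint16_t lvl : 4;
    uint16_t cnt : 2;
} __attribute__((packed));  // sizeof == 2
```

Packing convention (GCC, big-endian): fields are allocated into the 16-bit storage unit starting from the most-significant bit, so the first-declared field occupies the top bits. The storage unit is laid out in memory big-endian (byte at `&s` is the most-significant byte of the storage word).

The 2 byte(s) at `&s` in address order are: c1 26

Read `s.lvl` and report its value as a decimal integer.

[0]=0xc1 [1]=0x26 (big-endian) → word 0xc126
addr_hi [6+:10] = (word>>6) & 0x3ff = 772
lvl [2+:4] = (word>>2) & 0xf = 9  ←
cnt [0+:2] = (word>>0) & 0x3 = 2

9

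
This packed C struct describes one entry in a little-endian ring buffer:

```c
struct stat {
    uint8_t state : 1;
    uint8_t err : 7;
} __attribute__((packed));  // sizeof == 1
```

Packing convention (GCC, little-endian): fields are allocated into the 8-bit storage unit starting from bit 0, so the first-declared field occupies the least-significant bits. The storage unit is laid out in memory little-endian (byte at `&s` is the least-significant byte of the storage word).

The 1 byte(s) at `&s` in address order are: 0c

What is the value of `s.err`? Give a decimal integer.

[0]=0x0c (little-endian) → word 0x0c
state:1 @ bit 0 → (0x0c>>0)&0x1 = 0x0
err:7 @ bit 1 → (0x0c>>1)&0x7f = 0x6  ←

6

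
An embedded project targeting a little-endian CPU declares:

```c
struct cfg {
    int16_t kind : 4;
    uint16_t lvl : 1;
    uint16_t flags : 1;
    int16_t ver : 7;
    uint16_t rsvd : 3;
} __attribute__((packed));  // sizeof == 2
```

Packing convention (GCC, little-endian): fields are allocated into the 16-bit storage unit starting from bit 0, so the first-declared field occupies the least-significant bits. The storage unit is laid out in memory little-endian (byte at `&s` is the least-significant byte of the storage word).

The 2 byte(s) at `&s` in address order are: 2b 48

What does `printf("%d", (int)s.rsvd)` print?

[0]=0x2b [1]=0x48 (little-endian) → word 0x482b
kind:4 @ bit 0 → (0x482b>>0)&0xf = 0xb
lvl:1 @ bit 4 → (0x482b>>4)&0x1 = 0x0
flags:1 @ bit 5 → (0x482b>>5)&0x1 = 0x1
ver:7 @ bit 6 → (0x482b>>6)&0x7f = 0x20
rsvd:3 @ bit 13 → (0x482b>>13)&0x7 = 0x2  ←

2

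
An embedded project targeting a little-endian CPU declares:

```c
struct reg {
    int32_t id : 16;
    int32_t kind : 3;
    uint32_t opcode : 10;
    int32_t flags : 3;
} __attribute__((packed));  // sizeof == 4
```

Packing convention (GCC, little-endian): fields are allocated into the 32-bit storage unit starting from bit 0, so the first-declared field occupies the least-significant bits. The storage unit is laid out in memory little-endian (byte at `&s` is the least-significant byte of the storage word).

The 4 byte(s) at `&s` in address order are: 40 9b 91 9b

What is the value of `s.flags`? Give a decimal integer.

[0]=0x40 [1]=0x9b [2]=0x91 [3]=0x9b (little-endian) → word 0x9b919b40
id [0+:16] = (word>>0) & 0xffff = 39744
kind [16+:3] = (word>>16) & 0x7 = 1
opcode [19+:10] = (word>>19) & 0x3ff = 882
flags [29+:3] = (word>>29) & 0x7 = 4  ←
flags signed 3b, MSB=1: 4 - 8 = -4

-4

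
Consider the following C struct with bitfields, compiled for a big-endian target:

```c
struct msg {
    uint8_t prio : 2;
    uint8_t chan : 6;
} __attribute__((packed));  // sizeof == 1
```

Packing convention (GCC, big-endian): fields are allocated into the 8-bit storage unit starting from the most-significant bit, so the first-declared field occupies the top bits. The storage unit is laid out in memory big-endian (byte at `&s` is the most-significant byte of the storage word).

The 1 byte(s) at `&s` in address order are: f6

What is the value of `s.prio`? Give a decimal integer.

3

[0]=0xf6 (big-endian) → word 0xf6
prio [6+:2] = (word>>6) & 0x3 = 3  ←
chan [0+:6] = (word>>0) & 0x3f = 54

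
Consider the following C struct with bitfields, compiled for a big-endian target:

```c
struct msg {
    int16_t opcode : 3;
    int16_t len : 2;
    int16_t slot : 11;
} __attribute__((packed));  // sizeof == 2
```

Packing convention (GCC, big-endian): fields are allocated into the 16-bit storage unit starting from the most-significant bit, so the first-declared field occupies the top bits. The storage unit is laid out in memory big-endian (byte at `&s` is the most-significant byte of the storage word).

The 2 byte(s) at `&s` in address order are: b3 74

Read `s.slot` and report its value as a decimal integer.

[0]=0xb3 [1]=0x74 (big-endian) → word 0xb374
opcode [13+:3] = (word>>13) & 0x7 = 5
len [11+:2] = (word>>11) & 0x3 = 2
slot [0+:11] = (word>>0) & 0x7ff = 884  ←
slot signed 11b, MSB=0: value = 884

884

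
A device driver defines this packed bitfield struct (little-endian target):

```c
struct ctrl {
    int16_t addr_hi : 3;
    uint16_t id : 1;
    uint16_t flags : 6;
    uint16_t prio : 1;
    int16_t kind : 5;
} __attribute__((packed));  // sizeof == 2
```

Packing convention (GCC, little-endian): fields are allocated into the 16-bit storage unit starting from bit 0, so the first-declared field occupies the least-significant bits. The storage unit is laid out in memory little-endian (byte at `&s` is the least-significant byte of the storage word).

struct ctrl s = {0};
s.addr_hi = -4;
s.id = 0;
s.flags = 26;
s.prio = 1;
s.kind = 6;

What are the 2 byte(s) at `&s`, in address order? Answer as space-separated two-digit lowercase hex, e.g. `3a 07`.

a4 35

addr_hi:3 = -4 → 0x4 << 0 → word 0x0004
id:1 = 0 → 0x0 << 3 → word 0x0004
flags:6 = 26 → 0x1a << 4 → word 0x01a4
prio:1 = 1 → 0x1 << 10 → word 0x05a4
kind:5 = 6 → 0x6 << 11 → word 0x35a4
word = 0x35a4 → little-endian bytes:
  [0]=0xa4  [1]=0x35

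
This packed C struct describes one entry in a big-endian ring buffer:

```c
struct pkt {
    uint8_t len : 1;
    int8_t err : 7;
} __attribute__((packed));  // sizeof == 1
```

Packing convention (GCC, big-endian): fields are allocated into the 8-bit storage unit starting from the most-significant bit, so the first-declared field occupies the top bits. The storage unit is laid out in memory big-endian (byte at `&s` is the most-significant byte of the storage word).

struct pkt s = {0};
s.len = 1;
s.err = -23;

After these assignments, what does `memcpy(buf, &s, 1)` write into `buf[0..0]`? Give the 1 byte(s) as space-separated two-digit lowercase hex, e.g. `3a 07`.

len:1 = 1 → 0x1 << 7 → word 0x80
err:7 = -23 → 0x69 << 0 → word 0xe9
word = 0xe9 → big-endian bytes:
  [0]=0xe9

e9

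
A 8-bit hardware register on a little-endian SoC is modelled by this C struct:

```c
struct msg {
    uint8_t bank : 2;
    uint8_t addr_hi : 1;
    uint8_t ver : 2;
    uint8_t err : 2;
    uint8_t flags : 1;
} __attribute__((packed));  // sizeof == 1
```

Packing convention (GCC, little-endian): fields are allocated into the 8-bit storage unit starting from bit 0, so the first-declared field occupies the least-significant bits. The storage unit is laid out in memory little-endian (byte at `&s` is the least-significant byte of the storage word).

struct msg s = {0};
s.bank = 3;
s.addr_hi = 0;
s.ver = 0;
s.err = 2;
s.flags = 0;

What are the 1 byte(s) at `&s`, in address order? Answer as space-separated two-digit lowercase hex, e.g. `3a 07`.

43

bank:2 = 3 → 0x3 << 0 → word 0x03
addr_hi:1 = 0 → 0x0 << 2 → word 0x03
ver:2 = 0 → 0x0 << 3 → word 0x03
err:2 = 2 → 0x2 << 5 → word 0x43
flags:1 = 0 → 0x0 << 7 → word 0x43
word = 0x43 → little-endian bytes:
  [0]=0x43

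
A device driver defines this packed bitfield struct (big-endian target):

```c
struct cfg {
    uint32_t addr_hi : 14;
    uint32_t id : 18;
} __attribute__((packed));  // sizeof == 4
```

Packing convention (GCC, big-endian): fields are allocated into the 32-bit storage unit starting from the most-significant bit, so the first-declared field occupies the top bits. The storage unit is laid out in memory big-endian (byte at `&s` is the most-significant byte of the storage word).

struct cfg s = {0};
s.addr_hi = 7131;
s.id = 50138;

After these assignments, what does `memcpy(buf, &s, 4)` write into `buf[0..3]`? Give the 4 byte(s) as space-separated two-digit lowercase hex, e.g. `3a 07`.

6f 6c c3 da

[18+:14] addr_hi=7131 & 0x3fff = 0x1bdb; word=0x6f6c0000
[0+:18] id=50138 & 0x3ffff = 0xc3da; word=0x6f6cc3da
word = 0x6f6cc3da → big-endian bytes:
  [0]=0x6f  [1]=0x6c  [2]=0xc3  [3]=0xda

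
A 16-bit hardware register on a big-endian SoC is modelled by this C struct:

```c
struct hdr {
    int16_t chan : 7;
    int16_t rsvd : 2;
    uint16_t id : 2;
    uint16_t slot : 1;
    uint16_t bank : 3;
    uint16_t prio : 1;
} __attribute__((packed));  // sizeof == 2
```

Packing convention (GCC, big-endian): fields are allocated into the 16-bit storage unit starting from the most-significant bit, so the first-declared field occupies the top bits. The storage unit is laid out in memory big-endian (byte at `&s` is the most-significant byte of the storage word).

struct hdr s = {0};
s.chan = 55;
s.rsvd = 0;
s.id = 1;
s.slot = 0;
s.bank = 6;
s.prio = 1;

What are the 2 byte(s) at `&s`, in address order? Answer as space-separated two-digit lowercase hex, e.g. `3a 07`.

6e 2d

chan:7 = 55 → 0x37 << 9 → word 0x6e00
rsvd:2 = 0 → 0x0 << 7 → word 0x6e00
id:2 = 1 → 0x1 << 5 → word 0x6e20
slot:1 = 0 → 0x0 << 4 → word 0x6e20
bank:3 = 6 → 0x6 << 1 → word 0x6e2c
prio:1 = 1 → 0x1 << 0 → word 0x6e2d
word = 0x6e2d → big-endian bytes:
  [0]=0x6e  [1]=0x2d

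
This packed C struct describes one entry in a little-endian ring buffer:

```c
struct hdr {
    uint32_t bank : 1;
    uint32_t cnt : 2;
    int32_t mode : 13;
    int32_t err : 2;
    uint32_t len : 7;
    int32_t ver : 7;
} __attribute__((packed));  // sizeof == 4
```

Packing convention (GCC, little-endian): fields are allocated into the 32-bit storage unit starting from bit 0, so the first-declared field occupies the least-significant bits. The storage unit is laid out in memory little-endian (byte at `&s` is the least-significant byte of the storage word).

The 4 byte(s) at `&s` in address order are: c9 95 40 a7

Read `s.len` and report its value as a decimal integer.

80

[0]=0xc9 [1]=0x95 [2]=0x40 [3]=0xa7 (little-endian) → word 0xa74095c9
bank:1 @ bit 0 → (0xa74095c9>>0)&0x1 = 0x1
cnt:2 @ bit 1 → (0xa74095c9>>1)&0x3 = 0x0
mode:13 @ bit 3 → (0xa74095c9>>3)&0x1fff = 0x12b9
err:2 @ bit 16 → (0xa74095c9>>16)&0x3 = 0x0
len:7 @ bit 18 → (0xa74095c9>>18)&0x7f = 0x50  ←
ver:7 @ bit 25 → (0xa74095c9>>25)&0x7f = 0x53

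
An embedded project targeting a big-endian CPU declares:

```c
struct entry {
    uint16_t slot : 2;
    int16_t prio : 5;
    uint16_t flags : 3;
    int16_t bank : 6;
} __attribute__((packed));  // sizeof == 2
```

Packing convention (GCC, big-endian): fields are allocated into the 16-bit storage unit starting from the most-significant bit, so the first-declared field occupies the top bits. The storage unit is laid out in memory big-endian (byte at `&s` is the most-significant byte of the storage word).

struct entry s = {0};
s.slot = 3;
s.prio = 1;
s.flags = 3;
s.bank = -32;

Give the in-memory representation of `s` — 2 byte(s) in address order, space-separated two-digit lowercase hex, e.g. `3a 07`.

c2 e0

[14+:2] slot=3 & 0x3 = 0x3; word=0xc000
[9+:5] prio=1 & 0x1f = 0x1; word=0xc200
[6+:3] flags=3 & 0x7 = 0x3; word=0xc2c0
[0+:6] bank=-32 & 0x3f = 0x20; word=0xc2e0
word = 0xc2e0 → big-endian bytes:
  [0]=0xc2  [1]=0xe0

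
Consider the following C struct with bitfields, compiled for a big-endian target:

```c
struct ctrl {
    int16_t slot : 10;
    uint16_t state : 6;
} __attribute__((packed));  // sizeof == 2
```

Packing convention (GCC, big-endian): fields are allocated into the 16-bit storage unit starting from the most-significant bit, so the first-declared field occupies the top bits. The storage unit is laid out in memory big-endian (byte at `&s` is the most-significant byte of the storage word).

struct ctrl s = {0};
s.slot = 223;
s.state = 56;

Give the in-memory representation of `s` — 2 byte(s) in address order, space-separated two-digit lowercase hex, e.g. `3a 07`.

37 f8

slot:10 = 223 → 0xdf << 6 → word 0x37c0
state:6 = 56 → 0x38 << 0 → word 0x37f8
word = 0x37f8 → big-endian bytes:
  [0]=0x37  [1]=0xf8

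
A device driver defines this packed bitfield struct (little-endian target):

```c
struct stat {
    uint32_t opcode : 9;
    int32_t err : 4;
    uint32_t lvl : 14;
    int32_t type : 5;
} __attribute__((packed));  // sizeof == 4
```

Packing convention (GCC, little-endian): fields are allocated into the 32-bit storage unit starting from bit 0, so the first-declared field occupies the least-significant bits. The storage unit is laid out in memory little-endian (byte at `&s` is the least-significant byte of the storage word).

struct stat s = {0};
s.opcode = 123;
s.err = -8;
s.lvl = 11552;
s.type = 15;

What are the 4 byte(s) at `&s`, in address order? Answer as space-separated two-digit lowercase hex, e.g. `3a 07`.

7b 10 a4 7d

opcode (9b) val=123 bits=0x7b at bit 0: 0x0000007b
err (4b) val=-8 bits=0x8 at bit 9: 0x0000107b
lvl (14b) val=11552 bits=0x2d20 at bit 13: 0x05a4107b
type (5b) val=15 bits=0xf at bit 27: 0x7da4107b
word = 0x7da4107b → little-endian bytes:
  [0]=0x7b  [1]=0x10  [2]=0xa4  [3]=0x7d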